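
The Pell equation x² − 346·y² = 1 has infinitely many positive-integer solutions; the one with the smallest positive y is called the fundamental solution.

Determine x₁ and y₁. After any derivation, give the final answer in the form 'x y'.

17299 930

√346 = [18; 1,1,1,1,36, …], period ℓ=5 (odd) → k=9
step 0: (18, 1)  from 18·(1,0) + (0,1)
…
step 2: (37, 2)  from 1·(19,1) + (18,1)
step 3: (56, 3)  from 1·(37,2) + (19,1)
…
step 5: (3404, 183)  from 36·(93,5) + (56,3)
…
step 8: (10398, 559)  from 1·(6901,371) + (3497,188)
step 9: (17299, 930)  from 1·(10398,559) + (6901,371)
fundamental: x₁=17299, y₁=930  (since 299255401 − 346·864900 = 1)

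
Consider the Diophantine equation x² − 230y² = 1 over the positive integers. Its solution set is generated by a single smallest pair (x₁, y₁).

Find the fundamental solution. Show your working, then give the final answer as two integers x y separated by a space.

√230 = [15; 6,30, …], period ℓ=2 (even) → k=1
i=0: a=15 ⇒ p=15, q=1
i=1: a=6 ⇒ p=91, q=6
→ (91, 6).  Check: 91²=8281, 230·6²=8280, difference 1.

91 6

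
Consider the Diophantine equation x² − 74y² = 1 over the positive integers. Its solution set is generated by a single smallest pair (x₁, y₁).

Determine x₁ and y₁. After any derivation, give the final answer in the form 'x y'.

√74 = [8; 1,1,1,1,16, …], period ℓ=5 (odd) → k=9
a_0=8:  p_0=8·1+0=8,  q_0=8·0+1=1
a_1=1:  p_1=1·8+1=9,  q_1=1·1+0=1
a_2=1:  p_2=1·9+8=17,  q_2=1·1+1=2
…
a_5=16:  p_5=16·43+26=714,  q_5=16·5+3=83
a_6=1:  p_6=1·714+43=757,  q_6=1·83+5=88
…
a_8=1:  p_8=1·1471+757=2228,  q_8=1·171+88=259
a_9=1:  p_9=1·2228+1471=3699,  q_9=1·259+171=430
fundamental: x₁=3699, y₁=430  (since 13682601 − 74·184900 = 1)

3699 430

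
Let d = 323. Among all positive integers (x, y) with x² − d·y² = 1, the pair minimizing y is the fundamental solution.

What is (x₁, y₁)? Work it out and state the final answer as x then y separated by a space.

18 1

√323 → a₀=17, period (1,34); ℓ=2 even so k=1
k=0  a_k=17  p_k/q_k = 17/1
k=1  a_k=1  p_k/q_k = 18/1
fundamental: x₁=18, y₁=1  (since 324 − 323·1 = 1)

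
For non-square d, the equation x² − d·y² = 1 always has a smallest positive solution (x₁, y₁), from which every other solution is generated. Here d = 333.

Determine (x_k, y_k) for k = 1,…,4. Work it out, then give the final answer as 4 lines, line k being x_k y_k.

73 4
10657 584
1555849 85260
227143297 12447376

√333 = [18; 4,36, …], period ℓ=2 (even) → k=1
k=0  a_k=18  p_k/q_k = 18/1
k=1  a_k=4  p_k/q_k = 73/4
fundamental: x₁=73, y₁=4  (since 5329 − 333·16 = 1)
(x_2, y_2) = (73·73 + 333·4·4, 73·4 + 4·73) = (10657, 584)
(x_3, y_3) = (73·10657 + 333·4·584, 73·584 + 4·10657) = (1555849, 85260)
(x_4, y_4) = (73·1555849 + 333·4·85260, 73·85260 + 4·1555849) = (227143297, 12447376)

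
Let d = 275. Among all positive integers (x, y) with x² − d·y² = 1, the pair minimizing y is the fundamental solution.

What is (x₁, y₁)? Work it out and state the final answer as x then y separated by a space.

199 12

√275 = [16; 1,1,2,1,1,32, …], period ℓ=6 (even) → k=5
step 0: (16, 1)  from 16·(1,0) + (0,1)
step 1: (17, 1)  from 1·(16,1) + (1,0)
step 2: (33, 2)  from 1·(17,1) + (16,1)
…
step 4: (116, 7)  from 1·(83,5) + (33,2)
step 5: (199, 12)  from 1·(116,7) + (83,5)
→ (199, 12).  Check: 199²=39601, 275·12²=39600, difference 1.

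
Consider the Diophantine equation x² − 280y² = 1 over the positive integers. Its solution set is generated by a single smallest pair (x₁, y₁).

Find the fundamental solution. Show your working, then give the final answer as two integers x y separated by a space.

√280 → a₀=16, period (1,2,1,2,1,32); ℓ=6 even so k=5
a_0=16:  p_0=16·1+0=16,  q_0=16·0+1=1
a_1=1:  p_1=1·16+1=17,  q_1=1·1+0=1
a_2=2:  p_2=2·17+16=50,  q_2=2·1+1=3
…
a_4=2:  p_4=2·67+50=184,  q_4=2·4+3=11
a_5=1:  p_5=1·184+67=251,  q_5=1·11+4=15
fundamental: x₁=251, y₁=15  (since 63001 − 280·225 = 1)

251 15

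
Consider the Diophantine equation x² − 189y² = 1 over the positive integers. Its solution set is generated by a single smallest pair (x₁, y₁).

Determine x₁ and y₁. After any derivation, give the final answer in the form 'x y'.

[13; 1,2,1,26] for √189; ℓ=4 ⇒ convergent index 3
k=0  a_k=13  p_k/q_k = 13/1
k=1  a_k=1  p_k/q_k = 14/1
k=2  a_k=2  p_k/q_k = 41/3
k=3  a_k=1  p_k/q_k = 55/4
→ (55, 4).  Check: 55²=3025, 189·4²=3024, difference 1.

55 4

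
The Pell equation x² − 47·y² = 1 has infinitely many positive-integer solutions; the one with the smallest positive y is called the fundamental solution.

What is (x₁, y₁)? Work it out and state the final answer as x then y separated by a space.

d=47: √d = [6; 1,5,1,12] (ℓ=4, even), read p_3/q_3
i=0: a=6 ⇒ p=6, q=1
…
i=2: a=5 ⇒ p=41, q=6
i=3: a=1 ⇒ p=48, q=7
(x₁, y₁) = (48, 7);  48² − 47·7² = 1 ✓

48 7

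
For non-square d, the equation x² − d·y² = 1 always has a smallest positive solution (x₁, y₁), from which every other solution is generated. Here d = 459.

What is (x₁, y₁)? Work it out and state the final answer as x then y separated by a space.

[21; 2,2,1,4,21,4,1,2,2,42] for √459; ℓ=10 ⇒ convergent index 9
step 0: (21, 1)  from 21·(1,0) + (0,1)
step 1: (43, 2)  from 2·(21,1) + (1,0)
…
step 7: (75692, 3533)  from 1·(60695,2833) + (14997,700)
step 8: (212079, 9899)  from 2·(75692,3533) + (60695,2833)
step 9: (499850, 23331)  from 2·(212079,9899) + (75692,3533)
(x₁, y₁) = (499850, 23331);  499850² − 459·23331² = 1 ✓

499850 23331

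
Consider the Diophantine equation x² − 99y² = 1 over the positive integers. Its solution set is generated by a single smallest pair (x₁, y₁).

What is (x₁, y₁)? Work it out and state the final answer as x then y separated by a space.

d=99: √d = [9; 1,18] (ℓ=2, even), read p_1/q_1
i=0: a=9 ⇒ p=9, q=1
i=1: a=1 ⇒ p=10, q=1
→ (10, 1).  Check: 10²=100, 99·1²=99, difference 1.

10 1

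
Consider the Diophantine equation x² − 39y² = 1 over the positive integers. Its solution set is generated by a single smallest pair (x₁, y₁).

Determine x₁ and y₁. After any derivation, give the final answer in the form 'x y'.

25 4

[6; 4,12] for √39; ℓ=2 ⇒ convergent index 1
step 0: (6, 1)  from 6·(1,0) + (0,1)
step 1: (25, 4)  from 4·(6,1) + (1,0)
→ (25, 4).  Check: 25²=625, 39·4²=624, difference 1.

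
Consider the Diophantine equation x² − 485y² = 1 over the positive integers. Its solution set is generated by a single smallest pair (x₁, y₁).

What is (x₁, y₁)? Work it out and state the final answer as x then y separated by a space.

√485 = [22; 44, …], period ℓ=1 (odd) → k=1
step 0: (22, 1)  from 22·(1,0) + (0,1)
step 1: (969, 44)  from 44·(22,1) + (1,0)
→ (969, 44).  Check: 969²=938961, 485·44²=938960, difference 1.

969 44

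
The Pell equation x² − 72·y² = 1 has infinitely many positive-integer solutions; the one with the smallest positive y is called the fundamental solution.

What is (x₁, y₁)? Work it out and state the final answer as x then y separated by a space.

17 2

[8; 2,16] for √72; ℓ=2 ⇒ convergent index 1
step 0: (8, 1)  from 8·(1,0) + (0,1)
step 1: (17, 2)  from 2·(8,1) + (1,0)
(x₁, y₁) = (17, 2);  17² − 72·2² = 1 ✓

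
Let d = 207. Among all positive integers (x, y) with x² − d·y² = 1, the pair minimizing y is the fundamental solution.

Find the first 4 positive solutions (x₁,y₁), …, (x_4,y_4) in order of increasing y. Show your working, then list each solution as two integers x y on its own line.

1151 80
2649601 184160
6099380351 423936240
14040770918401 975901040320

√207 → a₀=14, period (2,1,1,2,1,1,2,28); ℓ=8 even so k=7
i=0: a=14 ⇒ p=14, q=1
…
i=5: a=1 ⇒ p=259, q=18
i=6: a=1 ⇒ p=446, q=31
i=7: a=2 ⇒ p=1151, q=80
(x₁, y₁) = (1151, 80);  1151² − 207·80² = 1 ✓
k=2:  x_2 = 1151·1151+207·80·80 = 2649601,  y_2 = 1151·80+80·1151 = 184160
k=3:  x_3 = 1151·2649601+207·80·184160 = 6099380351,  y_3 = 1151·184160+80·2649601 = 423936240
k=4:  x_4 = 1151·6099380351+207·80·423936240 = 14040770918401,  y_4 = 1151·423936240+80·6099380351 = 975901040320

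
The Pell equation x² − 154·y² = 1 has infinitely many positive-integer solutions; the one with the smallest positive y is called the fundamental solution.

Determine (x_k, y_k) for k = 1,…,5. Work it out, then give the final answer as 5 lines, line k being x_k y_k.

21295 1716
906954049 73084440
38627172925615 3112666297884
1645131293994988801 132568457553795120
70066141772619400108975 5646090604103467862916

d=154: √d = [12; 2,2,3,1,2,1,3,2,2,24] (ℓ=10, even), read p_9/q_9
k=0  a_k=12  p_k/q_k = 12/1
k=1  a_k=2  p_k/q_k = 25/2
k=2  a_k=2  p_k/q_k = 62/5
k=3  a_k=3  p_k/q_k = 211/17
k=4  a_k=1  p_k/q_k = 273/22
…
k=6  a_k=1  p_k/q_k = 1030/83
…
k=8  a_k=2  p_k/q_k = 8724/703
k=9  a_k=2  p_k/q_k = 21295/1716
→ (21295, 1716).  Check: 21295²=453477025, 154·1716²=453477024, difference 1.
(x_2, y_2) = (21295·21295 + 154·1716·1716, 21295·1716 + 1716·21295) = (906954049, 73084440)
(x_3, y_3) = (21295·906954049 + 154·1716·73084440, 21295·73084440 + 1716·906954049) = (38627172925615, 3112666297884)
(x_4, y_4) = (21295·38627172925615 + 154·1716·3112666297884, 21295·3112666297884 + 1716·38627172925615) = (1645131293994988801, 132568457553795120)
(x_5, y_5) = (21295·1645131293994988801 + 154·1716·132568457553795120, 21295·132568457553795120 + 1716·1645131293994988801) = (70066141772619400108975, 5646090604103467862916)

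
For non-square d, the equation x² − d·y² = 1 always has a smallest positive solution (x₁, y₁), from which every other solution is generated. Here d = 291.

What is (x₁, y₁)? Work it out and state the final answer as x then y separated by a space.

290 17

d=291: √d = [17; 17,34] (ℓ=2, even), read p_1/q_1
k=0  a_k=17  p_k/q_k = 17/1
k=1  a_k=17  p_k/q_k = 290/17
→ (290, 17).  Check: 290²=84100, 291·17²=84099, difference 1.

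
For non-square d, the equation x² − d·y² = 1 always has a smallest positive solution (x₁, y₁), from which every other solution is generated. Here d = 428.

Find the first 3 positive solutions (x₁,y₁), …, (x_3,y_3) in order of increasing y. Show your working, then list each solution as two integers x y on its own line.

√428 = [20; 1,2,4,1,5,10,5,1,4,2,1,40, …], period ℓ=12 (even) → k=11
k=0  a_k=20  p_k/q_k = 20/1
k=1  a_k=1  p_k/q_k = 21/1
…
k=3  a_k=4  p_k/q_k = 269/13
k=4  a_k=1  p_k/q_k = 331/16
k=5  a_k=5  p_k/q_k = 1924/93
…
k=9  a_k=4  p_k/q_k = 577179/27899
k=10  a_k=2  p_k/q_k = 1273708/61567
k=11  a_k=1  p_k/q_k = 1850887/89466
→ (1850887, 89466).  Check: 1850887²=3425782686769, 428·89466²=3425782686768, difference 1.
(1850887+89466√428)^2 = 6851565373537 + 331182912684√428
(1850887+89466√428)^3 = 25362946559057703751 + 1225964295417811950√428

1850887 89466
6851565373537 331182912684
25362946559057703751 1225964295417811950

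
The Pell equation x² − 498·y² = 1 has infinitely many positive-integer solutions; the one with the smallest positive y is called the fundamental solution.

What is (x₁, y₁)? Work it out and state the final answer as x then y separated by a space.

√498 = [22; 3,6,22,6,3,44, …], period ℓ=6 (even) → k=5
a_0=22:  p_0=22·1+0=22,  q_0=22·0+1=1
…
a_2=6:  p_2=6·67+22=424,  q_2=6·3+1=19
a_3=22:  p_3=22·424+67=9395,  q_3=22·19+3=421
a_4=6:  p_4=6·9395+424=56794,  q_4=6·421+19=2545
a_5=3:  p_5=3·56794+9395=179777,  q_5=3·2545+421=8056
→ (179777, 8056).  Check: 179777²=32319769729, 498·8056²=32319769728, difference 1.

179777 8056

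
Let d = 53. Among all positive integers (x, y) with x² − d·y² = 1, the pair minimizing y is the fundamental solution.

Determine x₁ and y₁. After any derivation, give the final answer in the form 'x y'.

[7; 3,1,1,3,14] for √53; ℓ=5 ⇒ convergent index 9
step 0: (7, 1)  from 7·(1,0) + (0,1)
step 1: (22, 3)  from 3·(7,1) + (1,0)
step 2: (29, 4)  from 1·(22,3) + (7,1)
…
step 4: (182, 25)  from 3·(51,7) + (29,4)
step 5: (2599, 357)  from 14·(182,25) + (51,7)
step 6: (7979, 1096)  from 3·(2599,357) + (182,25)
…
step 8: (18557, 2549)  from 1·(10578,1453) + (7979,1096)
step 9: (66249, 9100)  from 3·(18557,2549) + (10578,1453)
→ (66249, 9100).  Check: 66249²=4388930001, 53·9100²=4388930000, difference 1.

66249 9100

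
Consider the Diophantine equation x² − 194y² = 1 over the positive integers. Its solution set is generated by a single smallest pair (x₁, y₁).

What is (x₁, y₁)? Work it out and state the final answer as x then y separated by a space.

195 14

[13; 1,12,1,26] for √194; ℓ=4 ⇒ convergent index 3
step 0: (13, 1)  from 13·(1,0) + (0,1)
…
step 2: (181, 13)  from 12·(14,1) + (13,1)
step 3: (195, 14)  from 1·(181,13) + (14,1)
(x₁, y₁) = (195, 14);  195² − 194·14² = 1 ✓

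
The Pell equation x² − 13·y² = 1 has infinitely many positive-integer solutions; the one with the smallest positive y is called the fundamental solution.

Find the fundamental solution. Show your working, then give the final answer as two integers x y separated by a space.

649 180

[3; 1,1,1,1,6] for √13; ℓ=5 ⇒ convergent index 9
step 0: (3, 1)  from 3·(1,0) + (0,1)
step 1: (4, 1)  from 1·(3,1) + (1,0)
step 2: (7, 2)  from 1·(4,1) + (3,1)
step 3: (11, 3)  from 1·(7,2) + (4,1)
…
step 6: (137, 38)  from 1·(119,33) + (18,5)
step 7: (256, 71)  from 1·(137,38) + (119,33)
step 8: (393, 109)  from 1·(256,71) + (137,38)
step 9: (649, 180)  from 1·(393,109) + (256,71)
fundamental: x₁=649, y₁=180  (since 421201 − 13·32400 = 1)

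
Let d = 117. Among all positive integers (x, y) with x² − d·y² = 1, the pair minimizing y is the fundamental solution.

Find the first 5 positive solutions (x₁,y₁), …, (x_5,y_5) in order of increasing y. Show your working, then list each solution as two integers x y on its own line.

√117 → a₀=10, period (1,4,2,4,1,20); ℓ=6 even so k=5
i=0: a=10 ⇒ p=10, q=1
…
i=2: a=4 ⇒ p=54, q=5
i=3: a=2 ⇒ p=119, q=11
i=4: a=4 ⇒ p=530, q=49
i=5: a=1 ⇒ p=649, q=60
→ (649, 60).  Check: 649²=421201, 117·60²=421200, difference 1.
k=2:  x_2 = 649·649+117·60·60 = 842401,  y_2 = 649·60+60·649 = 77880
k=3:  x_3 = 649·842401+117·60·77880 = 1093435849,  y_3 = 649·77880+60·842401 = 101088180
k=4:  x_4 = 649·1093435849+117·60·101088180 = 1419278889601,  y_4 = 649·101088180+60·1093435849 = 131212379760
k=5:  x_5 = 649·1419278889601+117·60·131212379760 = 1842222905266249,  y_5 = 649·131212379760+60·1419278889601 = 170313567840300

649 60
842401 77880
1093435849 101088180
1419278889601 131212379760
1842222905266249 170313567840300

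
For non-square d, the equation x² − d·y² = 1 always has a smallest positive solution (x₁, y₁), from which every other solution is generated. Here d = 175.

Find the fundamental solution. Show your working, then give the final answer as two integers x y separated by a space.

2024 153

d=175: √d = [13; 4,2,1,2,4,26] (ℓ=6, even), read p_5/q_5
a_0=13:  p_0=13·1+0=13,  q_0=13·0+1=1
a_1=4:  p_1=4·13+1=53,  q_1=4·1+0=4
a_2=2:  p_2=2·53+13=119,  q_2=2·4+1=9
a_3=1:  p_3=1·119+53=172,  q_3=1·9+4=13
a_4=2:  p_4=2·172+119=463,  q_4=2·13+9=35
a_5=4:  p_5=4·463+172=2024,  q_5=4·35+13=153
→ (2024, 153).  Check: 2024²=4096576, 175·153²=4096575, difference 1.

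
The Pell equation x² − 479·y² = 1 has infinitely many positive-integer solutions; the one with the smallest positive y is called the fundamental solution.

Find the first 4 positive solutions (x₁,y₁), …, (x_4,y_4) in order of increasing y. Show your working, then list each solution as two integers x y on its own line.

2989440 136591
17873503027199 816661198080
106863529779256567680 4882719303976413809
638924220926583633867571201 29193192792157684333155840

[21; 1,7,1,3,2,21,2,3,1,7,1,42] for √479; ℓ=12 ⇒ convergent index 11
i=0: a=21 ⇒ p=21, q=1
…
i=2: a=7 ⇒ p=175, q=8
…
i=4: a=3 ⇒ p=766, q=35
i=5: a=2 ⇒ p=1729, q=79
i=6: a=21 ⇒ p=37075, q=1694
i=7: a=2 ⇒ p=75879, q=3467
…
i=9: a=1 ⇒ p=340591, q=15562
i=10: a=7 ⇒ p=2648849, q=121029
i=11: a=1 ⇒ p=2989440, q=136591
→ (2989440, 136591).  Check: 2989440²=8936751513600, 479·136591²=8936751513599, difference 1.
n=2: (2989440,136591)∘(2989440,136591) = (2989440·2989440+479·136591·136591, 2989440·136591+136591·2989440) = (17873503027199,816661198080)
n=3: (17873503027199,816661198080)∘(2989440,136591) = (2989440·17873503027199+479·136591·816661198080, 2989440·816661198080+136591·17873503027199) = (106863529779256567680,4882719303976413809)
n=4: (106863529779256567680,4882719303976413809)∘(2989440,136591) = (2989440·106863529779256567680+479·136591·4882719303976413809, 2989440·4882719303976413809+136591·106863529779256567680) = (638924220926583633867571201,29193192792157684333155840)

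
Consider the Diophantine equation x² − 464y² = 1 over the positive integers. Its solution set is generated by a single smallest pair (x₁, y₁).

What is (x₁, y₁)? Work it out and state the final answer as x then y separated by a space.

9801 455

√464 = [21; 1,1,5,1,1,1,5,1,1,42, …], period ℓ=10 (even) → k=9
a_0=21:  p_0=21·1+0=21,  q_0=21·0+1=1
a_1=1:  p_1=1·21+1=22,  q_1=1·1+0=1
a_2=1:  p_2=1·22+21=43,  q_2=1·1+1=2
a_3=5:  p_3=5·43+22=237,  q_3=5·2+1=11
…
a_7=5:  p_7=5·797+517=4502,  q_7=5·37+24=209
a_8=1:  p_8=1·4502+797=5299,  q_8=1·209+37=246
a_9=1:  p_9=1·5299+4502=9801,  q_9=1·246+209=455
(x₁, y₁) = (9801, 455);  9801² − 464·455² = 1 ✓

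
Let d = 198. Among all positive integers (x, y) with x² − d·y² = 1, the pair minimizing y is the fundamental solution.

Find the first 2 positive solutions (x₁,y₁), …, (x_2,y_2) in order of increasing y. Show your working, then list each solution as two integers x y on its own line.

√198 = [14; 14,28, …], period ℓ=2 (even) → k=1
a_0=14:  p_0=14·1+0=14,  q_0=14·0+1=1
a_1=14:  p_1=14·14+1=197,  q_1=14·1+0=14
(x₁, y₁) = (197, 14);  197² − 198·14² = 1 ✓
k=2:  x_2 = 197·197+198·14·14 = 77617,  y_2 = 197·14+14·197 = 5516

197 14
77617 5516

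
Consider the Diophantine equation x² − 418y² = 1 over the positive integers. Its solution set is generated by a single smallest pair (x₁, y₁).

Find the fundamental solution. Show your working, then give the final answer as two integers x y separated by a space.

√418 → a₀=20, period (2,4,20,4,2,40); ℓ=6 even so k=5
step 0: (20, 1)  from 20·(1,0) + (0,1)
…
step 2: (184, 9)  from 4·(41,2) + (20,1)
step 3: (3721, 182)  from 20·(184,9) + (41,2)
step 4: (15068, 737)  from 4·(3721,182) + (184,9)
step 5: (33857, 1656)  from 2·(15068,737) + (3721,182)
→ (33857, 1656).  Check: 33857²=1146296449, 418·1656²=1146296448, difference 1.

33857 1656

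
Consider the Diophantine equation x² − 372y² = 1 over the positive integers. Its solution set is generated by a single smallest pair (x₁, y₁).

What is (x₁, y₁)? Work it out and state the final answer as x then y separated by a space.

[19; 3,2,12,2,3,38] for √372; ℓ=6 ⇒ convergent index 5
i=0: a=19 ⇒ p=19, q=1
…
i=4: a=2 ⇒ p=3491, q=181
i=5: a=3 ⇒ p=12151, q=630
→ (12151, 630).  Check: 12151²=147646801, 372·630²=147646800, difference 1.

12151 630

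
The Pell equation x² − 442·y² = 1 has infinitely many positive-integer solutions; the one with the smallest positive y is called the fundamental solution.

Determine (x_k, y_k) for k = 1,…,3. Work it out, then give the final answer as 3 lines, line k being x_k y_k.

883 42
1559377 74172
2753858899 130987710

[21; 42] for √442; ℓ=1 ⇒ convergent index 1
k=0  a_k=21  p_k/q_k = 21/1
k=1  a_k=42  p_k/q_k = 883/42
(x₁, y₁) = (883, 42);  883² − 442·42² = 1 ✓
(883+42√442)^2 = 1559377 + 74172√442
(883+42√442)^3 = 2753858899 + 130987710√442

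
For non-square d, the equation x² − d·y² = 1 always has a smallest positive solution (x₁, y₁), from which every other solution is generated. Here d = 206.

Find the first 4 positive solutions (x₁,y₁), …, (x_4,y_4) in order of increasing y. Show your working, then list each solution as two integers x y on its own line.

√206 = [14; 2,1,5,14,5,1,2,28, …], period ℓ=8 (even) → k=7
step 0: (14, 1)  from 14·(1,0) + (0,1)
…
step 2: (43, 3)  from 1·(29,2) + (14,1)
step 3: (244, 17)  from 5·(43,3) + (29,2)
…
step 5: (17539, 1222)  from 5·(3459,241) + (244,17)
step 6: (20998, 1463)  from 1·(17539,1222) + (3459,241)
step 7: (59535, 4148)  from 2·(20998,1463) + (17539,1222)
fundamental: x₁=59535, y₁=4148  (since 3544416225 − 206·17205904 = 1)
(59535+4148√206)^2 = 7088832449 + 493902360√206
(59535+4148√206)^3 = 844067279642895 + 58808954001052√206
(59535+4148√206)^4 = 100503090979990675201 + 7002382152411359280√206

59535 4148
7088832449 493902360
844067279642895 58808954001052
100503090979990675201 7002382152411359280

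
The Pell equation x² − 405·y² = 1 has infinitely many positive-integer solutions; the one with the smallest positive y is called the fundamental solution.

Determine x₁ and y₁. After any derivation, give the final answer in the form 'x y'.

161 8

d=405: √d = [20; 8,40] (ℓ=2, even), read p_1/q_1
k=0  a_k=20  p_k/q_k = 20/1
k=1  a_k=8  p_k/q_k = 161/8
fundamental: x₁=161, y₁=8  (since 25921 − 405·64 = 1)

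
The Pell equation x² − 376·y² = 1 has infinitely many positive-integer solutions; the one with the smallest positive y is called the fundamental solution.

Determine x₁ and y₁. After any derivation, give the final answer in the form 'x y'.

2143295 110532

√376 → a₀=19, period (2,1,1,3,1,…,1,2,38); ℓ=16 even so k=15
a_0=19:  p_0=19·1+0=19,  q_0=19·0+1=1
…
a_2=1:  p_2=1·39+19=58,  q_2=1·2+1=3
…
a_4=3:  p_4=3·97+58=349,  q_4=3·5+3=18
a_5=1:  p_5=1·349+97=446,  q_5=1·18+5=23
a_6=2:  p_6=2·446+349=1241,  q_6=2·23+18=64
a_7=2:  p_7=2·1241+446=2928,  q_7=2·64+23=151
a_8=4:  p_8=4·2928+1241=12953,  q_8=4·151+64=668
…
a_10=2:  p_10=2·28834+12953=70621,  q_10=2·1487+668=3642
a_11=1:  p_11=1·70621+28834=99455,  q_11=1·3642+1487=5129
…
a_14=1:  p_14=1·468441+368986=837427,  q_14=1·24158+19029=43187
a_15=2:  p_15=2·837427+468441=2143295,  q_15=2·43187+24158=110532
(x₁, y₁) = (2143295, 110532);  2143295² − 376·110532² = 1 ✓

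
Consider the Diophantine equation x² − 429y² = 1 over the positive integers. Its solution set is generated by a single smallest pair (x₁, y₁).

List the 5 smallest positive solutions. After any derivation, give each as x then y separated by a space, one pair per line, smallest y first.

[20; 1,2,2,9,1,12,1,9,2,2,1,40] for √429; ℓ=12 ⇒ convergent index 11
k=0  a_k=20  p_k/q_k = 20/1
k=1  a_k=1  p_k/q_k = 21/1
…
k=6  a_k=12  p_k/q_k = 19511/942
…
k=9  a_k=2  p_k/q_k = 438459/21169
k=10  a_k=2  p_k/q_k = 1085636/52415
k=11  a_k=1  p_k/q_k = 1524095/73584
(x₁, y₁) = (1524095, 73584);  1524095² − 429·73584² = 1 ✓
n=2: (1524095,73584)∘(1524095,73584) = (1524095·1524095+429·73584·73584, 1524095·73584+73584·1524095) = (4645731138049,224298012960)
n=3: (4645731138049,224298012960)∘(1524095,73584) = (1524095·4645731138049+429·73584·224298012960, 1524095·224298012960+73584·4645731138049) = (14161071197688057215,683702960124468816)
n=4: (14161071197688057215,683702960124468816)∘(1524095,73584) = (1524095·14161071197688057215+429·73584·683702960124468816, 1524095·683702960124468816+73584·14161071197688057215) = (43165635614076113391052801,2084056526021580302230080)
n=5: (43165635614076113391052801,2084056526021580302230080)∘(1524095,73584) = (1524095·43165635614076113391052801+429·73584·2084056526021580302230080, 1524095·2084056526021580302230080+73584·43165635614076113391052801) = (131577058822456507006275549422975,6352600262053037158494583086384)

1524095 73584
4645731138049 224298012960
14161071197688057215 683702960124468816
43165635614076113391052801 2084056526021580302230080
131577058822456507006275549422975 6352600262053037158494583086384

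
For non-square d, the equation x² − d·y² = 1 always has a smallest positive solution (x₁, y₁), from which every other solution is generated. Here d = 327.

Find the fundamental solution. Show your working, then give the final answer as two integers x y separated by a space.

√327 → a₀=18, period (12,36); ℓ=2 even so k=1
step 0: (18, 1)  from 18·(1,0) + (0,1)
step 1: (217, 12)  from 12·(18,1) + (1,0)
fundamental: x₁=217, y₁=12  (since 47089 − 327·144 = 1)

217 12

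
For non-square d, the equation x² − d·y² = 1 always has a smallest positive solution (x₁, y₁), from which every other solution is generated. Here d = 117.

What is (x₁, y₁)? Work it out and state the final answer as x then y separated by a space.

√117 = [10; 1,4,2,4,1,20, …], period ℓ=6 (even) → k=5
k=0  a_k=10  p_k/q_k = 10/1
k=1  a_k=1  p_k/q_k = 11/1
k=2  a_k=4  p_k/q_k = 54/5
…
k=4  a_k=4  p_k/q_k = 530/49
k=5  a_k=1  p_k/q_k = 649/60
(x₁, y₁) = (649, 60);  649² − 117·60² = 1 ✓

649 60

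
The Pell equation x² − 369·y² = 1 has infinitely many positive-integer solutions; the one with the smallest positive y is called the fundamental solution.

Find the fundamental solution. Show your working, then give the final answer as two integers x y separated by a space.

8396801 437120

d=369: √d = [19; 4,1,3,2,7,4,7,2,3,1,4,38] (ℓ=12, even), read p_11/q_11
k=0  a_k=19  p_k/q_k = 19/1
…
k=4  a_k=2  p_k/q_k = 826/43
…
k=6  a_k=4  p_k/q_k = 25414/1323
…
k=8  a_k=2  p_k/q_k = 393504/20485
…
k=10  a_k=1  p_k/q_k = 1758061/91521
k=11  a_k=4  p_k/q_k = 8396801/437120
→ (8396801, 437120).  Check: 8396801²=70506267033601, 369·437120²=70506267033600, difference 1.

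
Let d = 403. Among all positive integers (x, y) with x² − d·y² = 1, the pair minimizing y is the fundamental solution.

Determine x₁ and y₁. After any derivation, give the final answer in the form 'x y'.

d=403: √d = [20; 13,2,1,3,1,3,1,2,13,40] (ℓ=10, even), read p_9/q_9
a_0=20:  p_0=20·1+0=20,  q_0=20·0+1=1
a_1=13:  p_1=13·20+1=261,  q_1=13·1+0=13
a_2=2:  p_2=2·261+20=542,  q_2=2·13+1=27
…
a_4=3:  p_4=3·803+542=2951,  q_4=3·40+27=147
a_5=1:  p_5=1·2951+803=3754,  q_5=1·147+40=187
…
a_7=1:  p_7=1·14213+3754=17967,  q_7=1·708+187=895
a_8=2:  p_8=2·17967+14213=50147,  q_8=2·895+708=2498
a_9=13:  p_9=13·50147+17967=669878,  q_9=13·2498+895=33369
fundamental: x₁=669878, y₁=33369  (since 448736534884 − 403·1113490161 = 1)

669878 33369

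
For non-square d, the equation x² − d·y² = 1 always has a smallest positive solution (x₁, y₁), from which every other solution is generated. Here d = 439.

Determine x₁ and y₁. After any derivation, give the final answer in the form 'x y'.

440 21

[20; 1,19,1,40] for √439; ℓ=4 ⇒ convergent index 3
i=0: a=20 ⇒ p=20, q=1
…
i=2: a=19 ⇒ p=419, q=20
i=3: a=1 ⇒ p=440, q=21
→ (440, 21).  Check: 440²=193600, 439·21²=193599, difference 1.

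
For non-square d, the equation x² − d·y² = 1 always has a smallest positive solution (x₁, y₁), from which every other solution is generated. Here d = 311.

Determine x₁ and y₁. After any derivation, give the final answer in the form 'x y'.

16883880 957397

d=311: √d = [17; 1,1,1,2,1,…,1,1,34] (ℓ=16, even), read p_15/q_15
k=0  a_k=17  p_k/q_k = 17/1
…
k=3  a_k=1  p_k/q_k = 53/3
…
k=7  a_k=3  p_k/q_k = 4109/233
…
k=9  a_k=3  p_k/q_k = 217583/12338
…
k=11  a_k=1  p_k/q_k = 1594239/90401
…
k=14  a_k=1  p_k/q_k = 10724507/608131
k=15  a_k=1  p_k/q_k = 16883880/957397
fundamental: x₁=16883880, y₁=957397  (since 285065403854400 − 311·916609015609 = 1)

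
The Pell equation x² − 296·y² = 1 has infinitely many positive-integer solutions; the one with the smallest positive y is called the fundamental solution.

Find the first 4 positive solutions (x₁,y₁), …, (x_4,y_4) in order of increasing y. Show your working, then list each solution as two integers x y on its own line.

√296 = [17; 4,1,7,1,4,34, …], period ℓ=6 (even) → k=5
k=0  a_k=17  p_k/q_k = 17/1
k=1  a_k=4  p_k/q_k = 69/4
k=2  a_k=1  p_k/q_k = 86/5
…
k=4  a_k=1  p_k/q_k = 757/44
k=5  a_k=4  p_k/q_k = 3699/215
(x₁, y₁) = (3699, 215);  3699² − 296·215² = 1 ✓
n=2: (3699,215)∘(3699,215) = (3699·3699+296·215·215, 3699·215+215·3699) = (27365201,1590570)
n=3: (27365201,1590570)∘(3699,215) = (3699·27365201+296·215·1590570, 3699·1590570+215·27365201) = (202447753299,11767036645)
n=4: (202447753299,11767036645)∘(3699,215) = (3699·202447753299+296·215·11767036645, 3699·11767036645+215·202447753299) = (1497708451540801,87052535509140)

3699 215
27365201 1590570
202447753299 11767036645
1497708451540801 87052535509140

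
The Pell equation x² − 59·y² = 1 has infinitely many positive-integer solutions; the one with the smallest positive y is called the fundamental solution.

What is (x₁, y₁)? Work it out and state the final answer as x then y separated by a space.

530 69

√59 → a₀=7, period (1,2,7,2,1,14); ℓ=6 even so k=5
a_0=7:  p_0=7·1+0=7,  q_0=7·0+1=1
a_1=1:  p_1=1·7+1=8,  q_1=1·1+0=1
a_2=2:  p_2=2·8+7=23,  q_2=2·1+1=3
…
a_4=2:  p_4=2·169+23=361,  q_4=2·22+3=47
a_5=1:  p_5=1·361+169=530,  q_5=1·47+22=69
→ (530, 69).  Check: 530²=280900, 59·69²=280899, difference 1.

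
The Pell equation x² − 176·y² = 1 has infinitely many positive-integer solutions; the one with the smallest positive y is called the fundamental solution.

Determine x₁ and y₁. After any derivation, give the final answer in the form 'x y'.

[13; 3,1,3,26] for √176; ℓ=4 ⇒ convergent index 3
step 0: (13, 1)  from 13·(1,0) + (0,1)
step 1: (40, 3)  from 3·(13,1) + (1,0)
step 2: (53, 4)  from 1·(40,3) + (13,1)
step 3: (199, 15)  from 3·(53,4) + (40,3)
(x₁, y₁) = (199, 15);  199² − 176·15² = 1 ✓

199 15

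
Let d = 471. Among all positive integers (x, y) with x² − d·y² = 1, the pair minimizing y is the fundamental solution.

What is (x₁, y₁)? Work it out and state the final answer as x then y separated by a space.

√471 → a₀=21, period (1,2,2,1,3,…,2,1,42); ℓ=14 even so k=13
a_0=21:  p_0=21·1+0=21,  q_0=21·0+1=1
…
a_6=4:  p_6=4·803+217=3429,  q_6=4·37+10=158
…
a_12=2:  p_12=2·2331742+843469=5506953,  q_12=2·107441+38865=253747
a_13=1:  p_13=1·5506953+2331742=7838695,  q_13=1·253747+107441=361188
fundamental: x₁=7838695, y₁=361188  (since 61445139303025 − 471·130456771344 = 1)

7838695 361188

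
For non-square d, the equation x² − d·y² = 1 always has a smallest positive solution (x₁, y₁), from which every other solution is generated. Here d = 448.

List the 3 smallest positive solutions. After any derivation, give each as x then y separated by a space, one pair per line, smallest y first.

127 6
32257 1524
8193151 387090

√448 = [21; 6,42, …], period ℓ=2 (even) → k=1
a_0=21:  p_0=21·1+0=21,  q_0=21·0+1=1
a_1=6:  p_1=6·21+1=127,  q_1=6·1+0=6
fundamental: x₁=127, y₁=6  (since 16129 − 448·36 = 1)
(127+6√448)^2 = 32257 + 1524√448
(127+6√448)^3 = 8193151 + 387090√448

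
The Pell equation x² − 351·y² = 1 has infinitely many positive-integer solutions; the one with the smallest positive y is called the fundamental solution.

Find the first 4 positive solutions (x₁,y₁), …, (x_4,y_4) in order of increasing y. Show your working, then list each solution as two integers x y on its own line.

[18; 1,2,1,3,2,2,2,3,1,2,1,36] for √351; ℓ=12 ⇒ convergent index 11
step 0: (18, 1)  from 18·(1,0) + (0,1)
…
step 2: (56, 3)  from 2·(19,1) + (18,1)
…
step 4: (281, 15)  from 3·(75,4) + (56,3)
step 5: (637, 34)  from 2·(281,15) + (75,4)
step 6: (1555, 83)  from 2·(637,34) + (281,15)
step 7: (3747, 200)  from 2·(1555,83) + (637,34)
…
step 10: (45882, 2449)  from 2·(16543,883) + (12796,683)
step 11: (62425, 3332)  from 1·(45882,2449) + (16543,883)
→ (62425, 3332).  Check: 62425²=3896880625, 351·3332²=3896880624, difference 1.
k=2:  x_2 = 62425·62425+351·3332·3332 = 7793761249,  y_2 = 62425·3332+3332·62425 = 416000200
k=3:  x_3 = 62425·7793761249+351·3332·416000200 = 973051091875225,  y_3 = 62425·416000200+3332·7793761249 = 51937624966668
k=4:  x_4 = 62425·973051091875225+351·3332·51937624966668 = 121485428812828080001,  y_4 = 62425·51937624966668+3332·973051091875225 = 6484412476672499600

62425 3332
7793761249 416000200
973051091875225 51937624966668
121485428812828080001 6484412476672499600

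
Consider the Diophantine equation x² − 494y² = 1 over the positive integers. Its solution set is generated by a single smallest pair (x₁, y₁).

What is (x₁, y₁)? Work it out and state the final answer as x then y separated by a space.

73035 3286

√494 → a₀=22, period (4,2,2,1,2,1,2,2,4,44); ℓ=10 even so k=9
step 0: (22, 1)  from 22·(1,0) + (0,1)
step 1: (89, 4)  from 4·(22,1) + (1,0)
…
step 4: (689, 31)  from 1·(489,22) + (200,9)
…
step 8: (16514, 743)  from 2·(6979,314) + (2556,115)
step 9: (73035, 3286)  from 4·(16514,743) + (6979,314)
fundamental: x₁=73035, y₁=3286  (since 5334111225 − 494·10797796 = 1)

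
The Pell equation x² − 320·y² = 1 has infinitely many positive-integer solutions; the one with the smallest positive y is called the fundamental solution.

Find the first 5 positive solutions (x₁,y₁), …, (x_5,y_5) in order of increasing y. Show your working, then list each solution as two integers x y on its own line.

[17; 1,7,1,34] for √320; ℓ=4 ⇒ convergent index 3
i=0: a=17 ⇒ p=17, q=1
…
i=2: a=7 ⇒ p=143, q=8
i=3: a=1 ⇒ p=161, q=9
(x₁, y₁) = (161, 9);  161² − 320·9² = 1 ✓
(161+9√320)^2 = 51841 + 2898√320
(161+9√320)^3 = 16692641 + 933147√320
(161+9√320)^4 = 5374978561 + 300470436√320
(161+9√320)^5 = 1730726404001 + 96750547245√320

161 9
51841 2898
16692641 933147
5374978561 300470436
1730726404001 96750547245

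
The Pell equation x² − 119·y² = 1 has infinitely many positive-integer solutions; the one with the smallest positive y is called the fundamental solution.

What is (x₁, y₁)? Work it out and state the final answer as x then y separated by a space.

d=119: √d = [10; 1,9,1,20] (ℓ=4, even), read p_3/q_3
a_0=10:  p_0=10·1+0=10,  q_0=10·0+1=1
…
a_2=9:  p_2=9·11+10=109,  q_2=9·1+1=10
a_3=1:  p_3=1·109+11=120,  q_3=1·10+1=11
→ (120, 11).  Check: 120²=14400, 119·11²=14399, difference 1.

120 11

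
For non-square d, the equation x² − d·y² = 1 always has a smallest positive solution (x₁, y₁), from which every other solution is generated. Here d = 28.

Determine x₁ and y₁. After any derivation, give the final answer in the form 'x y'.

d=28: √d = [5; 3,2,3,10] (ℓ=4, even), read p_3/q_3
step 0: (5, 1)  from 5·(1,0) + (0,1)
…
step 2: (37, 7)  from 2·(16,3) + (5,1)
step 3: (127, 24)  from 3·(37,7) + (16,3)
→ (127, 24).  Check: 127²=16129, 28·24²=16128, difference 1.

127 24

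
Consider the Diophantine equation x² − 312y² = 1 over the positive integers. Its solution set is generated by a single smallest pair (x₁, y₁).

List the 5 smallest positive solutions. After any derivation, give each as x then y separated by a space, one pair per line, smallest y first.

53 3
5617 318
595349 33705
63101377 3572412
6688150613 378641967

√312 → a₀=17, period (1,1,1,34); ℓ=4 even so k=3
step 0: (17, 1)  from 17·(1,0) + (0,1)
step 1: (18, 1)  from 1·(17,1) + (1,0)
step 2: (35, 2)  from 1·(18,1) + (17,1)
step 3: (53, 3)  from 1·(35,2) + (18,1)
fundamental: x₁=53, y₁=3  (since 2809 − 312·9 = 1)
n=2: (53,3)∘(53,3) = (53·53+312·3·3, 53·3+3·53) = (5617,318)
n=3: (5617,318)∘(53,3) = (53·5617+312·3·318, 53·318+3·5617) = (595349,33705)
n=4: (595349,33705)∘(53,3) = (53·595349+312·3·33705, 53·33705+3·595349) = (63101377,3572412)
n=5: (63101377,3572412)∘(53,3) = (53·63101377+312·3·3572412, 53·3572412+3·63101377) = (6688150613,378641967)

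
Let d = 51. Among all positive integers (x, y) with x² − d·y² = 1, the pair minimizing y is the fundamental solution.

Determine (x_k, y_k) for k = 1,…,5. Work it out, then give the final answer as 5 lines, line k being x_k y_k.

√51 → a₀=7, period (7,14); ℓ=2 even so k=1
step 0: (7, 1)  from 7·(1,0) + (0,1)
step 1: (50, 7)  from 7·(7,1) + (1,0)
fundamental: x₁=50, y₁=7  (since 2500 − 51·49 = 1)
n=2: (50,7)∘(50,7) = (50·50+51·7·7, 50·7+7·50) = (4999,700)
n=3: (4999,700)∘(50,7) = (50·4999+51·7·700, 50·700+7·4999) = (499850,69993)
n=4: (499850,69993)∘(50,7) = (50·499850+51·7·69993, 50·69993+7·499850) = (49980001,6998600)
n=5: (49980001,6998600)∘(50,7) = (50·49980001+51·7·6998600, 50·6998600+7·49980001) = (4997500250,699790007)

50 7
4999 700
499850 69993
49980001 6998600
4997500250 699790007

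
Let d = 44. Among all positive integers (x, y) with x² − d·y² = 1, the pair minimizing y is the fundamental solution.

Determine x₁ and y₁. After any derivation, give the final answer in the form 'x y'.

199 30

d=44: √d = [6; 1,1,1,2,1,1,1,12] (ℓ=8, even), read p_7/q_7
k=0  a_k=6  p_k/q_k = 6/1
k=1  a_k=1  p_k/q_k = 7/1
k=2  a_k=1  p_k/q_k = 13/2
k=3  a_k=1  p_k/q_k = 20/3
…
k=5  a_k=1  p_k/q_k = 73/11
k=6  a_k=1  p_k/q_k = 126/19
k=7  a_k=1  p_k/q_k = 199/30
fundamental: x₁=199, y₁=30  (since 39601 − 44·900 = 1)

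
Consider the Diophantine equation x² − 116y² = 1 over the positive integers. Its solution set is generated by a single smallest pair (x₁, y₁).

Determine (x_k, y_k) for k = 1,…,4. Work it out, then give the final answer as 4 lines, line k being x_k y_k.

d=116: √d = [10; 1,3,2,1,4,1,2,3,1,20] (ℓ=10, even), read p_9/q_9
i=0: a=10 ⇒ p=10, q=1
i=1: a=1 ⇒ p=11, q=1
i=2: a=3 ⇒ p=43, q=4
i=3: a=2 ⇒ p=97, q=9
i=4: a=1 ⇒ p=140, q=13
…
i=6: a=1 ⇒ p=797, q=74
…
i=8: a=3 ⇒ p=7550, q=701
i=9: a=1 ⇒ p=9801, q=910
→ (9801, 910).  Check: 9801²=96059601, 116·910²=96059600, difference 1.
k=2:  x_2 = 9801·9801+116·910·910 = 192119201,  y_2 = 9801·910+910·9801 = 17837820
k=3:  x_3 = 9801·192119201+116·910·17837820 = 3765920568201,  y_3 = 9801·17837820+910·192119201 = 349656946730
k=4:  x_4 = 9801·3765920568201+116·910·349656946730 = 73819574785756801,  y_4 = 9801·349656946730+910·3765920568201 = 6853975451963640

9801 910
192119201 17837820
3765920568201 349656946730
73819574785756801 6853975451963640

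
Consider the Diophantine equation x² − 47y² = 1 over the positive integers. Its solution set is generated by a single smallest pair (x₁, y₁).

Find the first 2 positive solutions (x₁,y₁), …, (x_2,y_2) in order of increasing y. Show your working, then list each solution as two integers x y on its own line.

48 7
4607 672

[6; 1,5,1,12] for √47; ℓ=4 ⇒ convergent index 3
k=0  a_k=6  p_k/q_k = 6/1
…
k=2  a_k=5  p_k/q_k = 41/6
k=3  a_k=1  p_k/q_k = 48/7
fundamental: x₁=48, y₁=7  (since 2304 − 47·49 = 1)
(48+7√47)^2 = 4607 + 672√47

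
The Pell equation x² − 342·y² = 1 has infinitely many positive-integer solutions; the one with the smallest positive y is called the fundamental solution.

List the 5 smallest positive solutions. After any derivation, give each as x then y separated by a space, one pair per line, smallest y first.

[18; 2,36] for √342; ℓ=2 ⇒ convergent index 1
step 0: (18, 1)  from 18·(1,0) + (0,1)
step 1: (37, 2)  from 2·(18,1) + (1,0)
→ (37, 2).  Check: 37²=1369, 342·2²=1368, difference 1.
(37+2√342)^2 = 2737 + 148√342
(37+2√342)^3 = 202501 + 10950√342
(37+2√342)^4 = 14982337 + 810152√342
(37+2√342)^5 = 1108490437 + 59940298√342

37 2
2737 148
202501 10950
14982337 810152
1108490437 59940298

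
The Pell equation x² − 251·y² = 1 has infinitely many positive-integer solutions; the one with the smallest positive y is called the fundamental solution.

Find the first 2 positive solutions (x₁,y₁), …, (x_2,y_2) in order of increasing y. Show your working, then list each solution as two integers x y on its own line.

√251 → a₀=15, period (1,5,2,1,2,…,5,1,30); ℓ=14 even so k=13
i=0: a=15 ⇒ p=15, q=1
i=1: a=1 ⇒ p=16, q=1
i=2: a=5 ⇒ p=95, q=6
i=3: a=2 ⇒ p=206, q=13
…
i=5: a=2 ⇒ p=808, q=51
i=6: a=2 ⇒ p=1917, q=121
i=7: a=15 ⇒ p=29563, q=1866
i=8: a=2 ⇒ p=61043, q=3853
i=9: a=2 ⇒ p=151649, q=9572
…
i=11: a=2 ⇒ p=577033, q=36422
i=12: a=5 ⇒ p=3097857, q=195535
i=13: a=1 ⇒ p=3674890, q=231957
(x₁, y₁) = (3674890, 231957);  3674890² − 251·231957² = 1 ✓
(3674890+231957√251)^2 = 27009633024199 + 1704832919460√251

3674890 231957
27009633024199 1704832919460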